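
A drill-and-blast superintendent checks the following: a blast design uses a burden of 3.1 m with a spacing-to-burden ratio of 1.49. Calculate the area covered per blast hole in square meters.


14.3189 m^2

First, find the spacing:
Spacing = burden * ratio = 3.1 * 1.49
= 4.619 m
Then, calculate the area:
Area = burden * spacing = 3.1 * 4.619
= 14.3189 m^2


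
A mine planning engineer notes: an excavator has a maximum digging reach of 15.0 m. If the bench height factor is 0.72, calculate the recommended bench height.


Bench height = reach * factor
= 15.0 * 0.72
= 10.8 m

10.8 m


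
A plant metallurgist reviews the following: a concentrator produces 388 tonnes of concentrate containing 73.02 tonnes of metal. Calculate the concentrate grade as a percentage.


Grade = (metal in concentrate / concentrate mass) * 100
= (73.02 / 388) * 100
= 0.1881958763 * 100
= 18.8196%

18.8196%


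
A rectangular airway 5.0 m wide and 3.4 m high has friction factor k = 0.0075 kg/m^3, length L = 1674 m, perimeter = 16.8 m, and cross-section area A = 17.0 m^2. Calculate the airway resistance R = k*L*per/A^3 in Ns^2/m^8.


Compute the numerator:
k * L * per = 0.0075 * 1674 * 16.8
= 210.924
Compute the denominator:
A^3 = 17.0^3 = 4913
Resistance:
R = 210.924 / 4913
= 0.0429 Ns^2/m^8

0.0429 Ns^2/m^8


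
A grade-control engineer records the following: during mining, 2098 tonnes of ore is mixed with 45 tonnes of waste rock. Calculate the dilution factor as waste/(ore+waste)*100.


2.0999%

Total material = ore + waste
= 2098 + 45 = 2143 tonnes
Dilution = waste / total * 100
= 45 / 2143 * 100
= 0.02099860009 * 100
= 2.0999%


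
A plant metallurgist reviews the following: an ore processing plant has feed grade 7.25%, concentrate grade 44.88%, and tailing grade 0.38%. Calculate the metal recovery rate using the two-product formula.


95.5678%

Using the two-product formula:
R = 100 * c * (f - t) / (f * (c - t))
Numerator = 100 * 44.88 * (7.25 - 0.38)
= 100 * 44.88 * 6.87
= 30832.56
Denominator = 7.25 * (44.88 - 0.38)
= 7.25 * 44.5
= 322.625
R = 30832.56 / 322.625
= 95.5678%


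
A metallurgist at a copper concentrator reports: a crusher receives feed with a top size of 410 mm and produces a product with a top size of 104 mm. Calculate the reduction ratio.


3.9423

Reduction ratio = feed size / product size
= 410 / 104
= 3.9423


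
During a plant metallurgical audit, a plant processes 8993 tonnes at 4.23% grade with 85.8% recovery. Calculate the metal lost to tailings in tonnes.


54.0174 tonnes

Total metal in feed:
= 8993 * 4.23 / 100 = 380.4039 tonnes
Metal recovered:
= 380.4039 * 85.8 / 100 = 326.3865462 tonnes
Metal lost to tailings:
= 380.4039 - 326.3865462
= 54.0174 tonnes


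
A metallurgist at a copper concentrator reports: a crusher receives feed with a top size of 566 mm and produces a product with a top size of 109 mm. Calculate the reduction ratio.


5.1927

Reduction ratio = feed size / product size
= 566 / 109
= 5.1927


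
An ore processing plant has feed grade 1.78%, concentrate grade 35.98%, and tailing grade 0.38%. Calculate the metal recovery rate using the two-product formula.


Using the two-product formula:
R = 100 * c * (f - t) / (f * (c - t))
Numerator = 100 * 35.98 * (1.78 - 0.38)
= 100 * 35.98 * 1.4
= 5037.2
Denominator = 1.78 * (35.98 - 0.38)
= 1.78 * 35.6
= 63.368
R = 5037.2 / 63.368
= 79.4912%

79.4912%


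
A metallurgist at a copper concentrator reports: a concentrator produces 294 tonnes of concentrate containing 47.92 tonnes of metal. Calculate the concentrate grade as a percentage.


16.2993%

Grade = (metal in concentrate / concentrate mass) * 100
= (47.92 / 294) * 100
= 0.1629931973 * 100
= 16.2993%


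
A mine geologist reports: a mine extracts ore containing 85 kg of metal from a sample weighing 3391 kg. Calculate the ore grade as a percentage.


2.5066%

Ore grade = (metal mass / ore mass) * 100
= (85 / 3391) * 100
= 0.02506635211 * 100
= 2.5066%


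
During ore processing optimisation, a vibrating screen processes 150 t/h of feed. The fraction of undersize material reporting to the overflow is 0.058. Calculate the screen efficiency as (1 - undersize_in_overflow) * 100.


94.2%

Screen efficiency = (1 - fraction of undersize in overflow) * 100
= (1 - 0.058) * 100
= 0.942 * 100
= 94.2%


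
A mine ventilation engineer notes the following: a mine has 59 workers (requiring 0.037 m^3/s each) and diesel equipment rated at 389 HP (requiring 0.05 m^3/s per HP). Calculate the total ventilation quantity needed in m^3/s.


Airflow for workers:
Q_people = 59 * 0.037 = 2.183 m^3/s
Airflow for diesel equipment:
Q_diesel = 389 * 0.05 = 19.45 m^3/s
Total ventilation:
Q_total = 2.183 + 19.45
= 21.633 m^3/s

21.633 m^3/s


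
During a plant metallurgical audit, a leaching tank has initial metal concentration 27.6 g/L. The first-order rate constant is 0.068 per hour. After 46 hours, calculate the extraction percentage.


95.6195%

Compute the exponent:
-k * t = -0.068 * 46 = -3.128
Remaining concentration:
C = 27.6 * exp(-3.128)
= 27.6 * 0.04380532034
= 1.209026841 g/L
Extracted = 27.6 - 1.209026841 = 26.39097316 g/L
Extraction % = 26.39097316 / 27.6 * 100
= 95.6195%


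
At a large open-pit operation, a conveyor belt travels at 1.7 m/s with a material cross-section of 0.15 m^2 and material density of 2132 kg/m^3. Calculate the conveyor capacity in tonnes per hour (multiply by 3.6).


1957.176 t/h

Volumetric flow = speed * area
= 1.7 * 0.15 = 0.255 m^3/s
Mass flow = volumetric * density
= 0.255 * 2132 = 543.66 kg/s
Convert to t/h: multiply by 3.6
Capacity = 543.66 * 3.6
= 1957.176 t/h


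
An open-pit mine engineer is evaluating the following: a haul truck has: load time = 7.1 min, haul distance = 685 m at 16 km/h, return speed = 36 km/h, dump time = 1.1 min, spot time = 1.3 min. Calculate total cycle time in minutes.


Convert haul speed to m/min: 16 * 1000/60 = 266.6666667 m/min
Haul time = 685 / 266.6666667 = 2.56875 min
Convert return speed to m/min: 36 * 1000/60 = 600 m/min
Return time = 685 / 600 = 1.141666667 min
Total cycle time:
= 7.1 + 2.56875 + 1.1 + 1.141666667 + 1.3
= 13.2104 min

13.2104 min


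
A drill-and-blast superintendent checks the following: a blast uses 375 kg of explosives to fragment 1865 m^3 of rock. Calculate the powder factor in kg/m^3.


Powder factor = explosive mass / rock volume
= 375 / 1865
= 0.2011 kg/m^3

0.2011 kg/m^3


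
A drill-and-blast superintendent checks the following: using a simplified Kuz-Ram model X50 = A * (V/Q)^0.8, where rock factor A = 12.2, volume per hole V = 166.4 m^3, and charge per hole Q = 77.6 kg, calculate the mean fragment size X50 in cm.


Compute V/Q:
V/Q = 166.4 / 77.6 = 2.144329897
Raise to the power 0.8:
(V/Q)^0.8 = 2.144329897^0.8 = 1.840913068
Multiply by A:
X50 = 12.2 * 1.840913068
= 22.4591 cm

22.4591 cm


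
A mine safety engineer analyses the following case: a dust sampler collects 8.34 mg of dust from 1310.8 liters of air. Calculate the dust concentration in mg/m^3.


Convert liters to m^3: 1 m^3 = 1000 L
Concentration = mass / volume * 1000
= 8.34 / 1310.8 * 1000
= 0.006362526701 * 1000
= 6.3625 mg/m^3

6.3625 mg/m^3


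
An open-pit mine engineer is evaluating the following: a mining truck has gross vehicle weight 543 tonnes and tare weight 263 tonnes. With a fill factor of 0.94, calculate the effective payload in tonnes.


263.2 tonnes

Maximum payload = gross - tare
= 543 - 263 = 280 tonnes
Effective payload = max payload * fill factor
= 280 * 0.94
= 263.2 tonnes


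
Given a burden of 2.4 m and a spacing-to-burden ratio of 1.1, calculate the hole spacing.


Spacing = burden * ratio
= 2.4 * 1.1
= 2.64 m

2.64 m


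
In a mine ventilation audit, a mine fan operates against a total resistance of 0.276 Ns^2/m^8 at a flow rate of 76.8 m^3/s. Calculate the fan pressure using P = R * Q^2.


Compute Q^2:
Q^2 = 76.8^2 = 5898.24
Compute pressure:
P = R * Q^2 = 0.276 * 5898.24
= 1627.9142 Pa

1627.9142 Pa


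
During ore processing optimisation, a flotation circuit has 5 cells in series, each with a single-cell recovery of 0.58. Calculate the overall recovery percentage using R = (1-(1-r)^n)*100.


98.6931%

Complement of single-cell recovery:
1 - r = 1 - 0.58 = 0.42
Raise to power n:
(1 - r)^5 = 0.42^5 = 0.0130691232
Overall recovery:
R = (1 - 0.0130691232) * 100
= 98.6931%


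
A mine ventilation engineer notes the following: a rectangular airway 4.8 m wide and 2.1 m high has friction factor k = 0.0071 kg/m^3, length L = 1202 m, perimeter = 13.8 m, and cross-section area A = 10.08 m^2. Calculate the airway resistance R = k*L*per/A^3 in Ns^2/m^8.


0.115 Ns^2/m^8

Compute the numerator:
k * L * per = 0.0071 * 1202 * 13.8
= 117.77196
Compute the denominator:
A^3 = 10.08^3 = 1024.192512
Resistance:
R = 117.77196 / 1024.192512
= 0.115 Ns^2/m^8


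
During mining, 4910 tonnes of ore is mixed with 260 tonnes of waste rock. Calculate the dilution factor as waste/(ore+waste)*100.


Total material = ore + waste
= 4910 + 260 = 5170 tonnes
Dilution = waste / total * 100
= 260 / 5170 * 100
= 0.0502901354 * 100
= 5.029%

5.029%


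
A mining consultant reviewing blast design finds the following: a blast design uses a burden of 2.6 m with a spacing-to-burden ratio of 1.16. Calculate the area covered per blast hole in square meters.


7.8416 m^2

First, find the spacing:
Spacing = burden * ratio = 2.6 * 1.16
= 3.016 m
Then, calculate the area:
Area = burden * spacing = 2.6 * 3.016
= 7.8416 m^2


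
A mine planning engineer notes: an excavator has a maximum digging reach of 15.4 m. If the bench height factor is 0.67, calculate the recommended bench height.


10.318 m

Bench height = reach * factor
= 15.4 * 0.67
= 10.318 m


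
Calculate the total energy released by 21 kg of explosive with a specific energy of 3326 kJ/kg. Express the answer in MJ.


69.846 MJ

Energy = mass * specific_energy / 1000
= 21 * 3326 / 1000
= 69846 / 1000
= 69.846 MJ


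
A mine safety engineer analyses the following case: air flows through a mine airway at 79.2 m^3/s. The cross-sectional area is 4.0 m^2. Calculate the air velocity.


19.8 m/s

Velocity = flow rate / cross-sectional area
= 79.2 / 4.0
= 19.8 m/s


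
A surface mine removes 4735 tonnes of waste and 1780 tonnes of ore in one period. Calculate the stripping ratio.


2.6601

Stripping ratio = waste tonnage / ore tonnage
= 4735 / 1780
= 2.6601


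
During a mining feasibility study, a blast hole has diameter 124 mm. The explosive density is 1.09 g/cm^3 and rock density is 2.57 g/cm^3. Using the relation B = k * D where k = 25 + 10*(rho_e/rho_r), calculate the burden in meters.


First, compute k:
rho_e / rho_r = 1.09 / 2.57 = 0.4241245136
k = 25 + 10 * 0.4241245136 = 29.24124514
Then, compute burden:
B = k * D / 1000 = 29.24124514 * 124 / 1000
= 3625.914397 / 1000
= 3.6259 m

3.6259 m


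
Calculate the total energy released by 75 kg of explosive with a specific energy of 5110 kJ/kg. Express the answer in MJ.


Energy = mass * specific_energy / 1000
= 75 * 5110 / 1000
= 383250 / 1000
= 383.25 MJ

383.25 MJ


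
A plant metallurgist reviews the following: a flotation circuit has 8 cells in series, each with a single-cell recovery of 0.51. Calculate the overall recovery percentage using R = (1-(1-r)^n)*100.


99.6677%

Complement of single-cell recovery:
1 - r = 1 - 0.51 = 0.49
Raise to power n:
(1 - r)^8 = 0.49^8 = 0.003323293057
Overall recovery:
R = (1 - 0.003323293057) * 100
= 99.6677%


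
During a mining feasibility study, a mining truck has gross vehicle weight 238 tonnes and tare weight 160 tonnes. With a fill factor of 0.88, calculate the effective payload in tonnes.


68.64 tonnes

Maximum payload = gross - tare
= 238 - 160 = 78 tonnes
Effective payload = max payload * fill factor
= 78 * 0.88
= 68.64 tonnes


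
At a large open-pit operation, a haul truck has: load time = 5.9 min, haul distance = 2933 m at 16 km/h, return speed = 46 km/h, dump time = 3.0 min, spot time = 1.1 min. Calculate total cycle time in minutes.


Convert haul speed to m/min: 16 * 1000/60 = 266.6666667 m/min
Haul time = 2933 / 266.6666667 = 10.99875 min
Convert return speed to m/min: 46 * 1000/60 = 766.6666667 m/min
Return time = 2933 / 766.6666667 = 3.825652174 min
Total cycle time:
= 5.9 + 10.99875 + 3.0 + 3.825652174 + 1.1
= 24.8244 min

24.8244 min


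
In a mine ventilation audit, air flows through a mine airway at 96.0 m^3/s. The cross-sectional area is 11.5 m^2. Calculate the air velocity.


8.3478 m/s

Velocity = flow rate / cross-sectional area
= 96.0 / 11.5
= 8.3478 m/s


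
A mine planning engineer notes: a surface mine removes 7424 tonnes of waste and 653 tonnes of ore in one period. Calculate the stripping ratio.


Stripping ratio = waste tonnage / ore tonnage
= 7424 / 653
= 11.3691

11.3691


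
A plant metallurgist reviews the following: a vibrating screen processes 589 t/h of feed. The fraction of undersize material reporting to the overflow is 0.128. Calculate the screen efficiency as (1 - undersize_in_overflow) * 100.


87.2%

Screen efficiency = (1 - fraction of undersize in overflow) * 100
= (1 - 0.128) * 100
= 0.872 * 100
= 87.2%


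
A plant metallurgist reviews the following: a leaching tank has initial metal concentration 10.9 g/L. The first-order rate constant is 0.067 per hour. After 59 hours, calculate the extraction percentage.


98.0803%

Compute the exponent:
-k * t = -0.067 * 59 = -3.953
Remaining concentration:
C = 10.9 * exp(-3.953)
= 10.9 * 0.01919702423
= 0.2092475641 g/L
Extracted = 10.9 - 0.2092475641 = 10.69075244 g/L
Extraction % = 10.69075244 / 10.9 * 100
= 98.0803%


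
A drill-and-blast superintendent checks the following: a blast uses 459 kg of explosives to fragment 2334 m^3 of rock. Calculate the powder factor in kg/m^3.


0.1967 kg/m^3

Powder factor = explosive mass / rock volume
= 459 / 2334
= 0.1967 kg/m^3


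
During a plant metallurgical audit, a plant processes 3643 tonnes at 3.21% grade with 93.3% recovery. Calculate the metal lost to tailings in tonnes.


Total metal in feed:
= 3643 * 3.21 / 100 = 116.9403 tonnes
Metal recovered:
= 116.9403 * 93.3 / 100 = 109.1052999 tonnes
Metal lost to tailings:
= 116.9403 - 109.1052999
= 7.835 tonnes

7.835 tonnes


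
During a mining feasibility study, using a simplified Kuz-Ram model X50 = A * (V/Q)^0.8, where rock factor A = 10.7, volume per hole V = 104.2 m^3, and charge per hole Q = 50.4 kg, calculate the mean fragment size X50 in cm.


Compute V/Q:
V/Q = 104.2 / 50.4 = 2.067460317
Raise to the power 0.8:
(V/Q)^0.8 = 2.067460317^0.8 = 1.787926848
Multiply by A:
X50 = 10.7 * 1.787926848
= 19.1308 cm

19.1308 cm


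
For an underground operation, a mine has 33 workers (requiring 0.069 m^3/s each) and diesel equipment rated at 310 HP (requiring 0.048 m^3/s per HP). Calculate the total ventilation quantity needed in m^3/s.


Airflow for workers:
Q_people = 33 * 0.069 = 2.277 m^3/s
Airflow for diesel equipment:
Q_diesel = 310 * 0.048 = 14.88 m^3/s
Total ventilation:
Q_total = 2.277 + 14.88
= 17.157 m^3/s

17.157 m^3/s


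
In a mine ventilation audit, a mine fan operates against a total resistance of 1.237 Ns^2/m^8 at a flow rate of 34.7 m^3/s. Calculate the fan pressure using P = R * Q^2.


1489.4593 Pa

Compute Q^2:
Q^2 = 34.7^2 = 1204.09
Compute pressure:
P = R * Q^2 = 1.237 * 1204.09
= 1489.4593 Pa


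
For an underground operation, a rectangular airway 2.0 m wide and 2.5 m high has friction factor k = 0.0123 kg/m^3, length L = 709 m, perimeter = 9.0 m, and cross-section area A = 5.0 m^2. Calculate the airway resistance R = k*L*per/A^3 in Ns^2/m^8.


Compute the numerator:
k * L * per = 0.0123 * 709 * 9.0
= 78.4863
Compute the denominator:
A^3 = 5.0^3 = 125
Resistance:
R = 78.4863 / 125
= 0.6279 Ns^2/m^8

0.6279 Ns^2/m^8


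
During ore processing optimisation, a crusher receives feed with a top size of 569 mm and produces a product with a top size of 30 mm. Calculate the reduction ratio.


18.9667

Reduction ratio = feed size / product size
= 569 / 30
= 18.9667


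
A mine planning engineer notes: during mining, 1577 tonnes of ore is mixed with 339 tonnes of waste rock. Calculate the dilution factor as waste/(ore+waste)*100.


17.6931%

Total material = ore + waste
= 1577 + 339 = 1916 tonnes
Dilution = waste / total * 100
= 339 / 1916 * 100
= 0.1769311065 * 100
= 17.6931%


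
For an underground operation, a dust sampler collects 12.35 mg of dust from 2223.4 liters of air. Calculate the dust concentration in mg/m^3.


5.5546 mg/m^3

Convert liters to m^3: 1 m^3 = 1000 L
Concentration = mass / volume * 1000
= 12.35 / 2223.4 * 1000
= 0.005554556085 * 1000
= 5.5546 mg/m^3


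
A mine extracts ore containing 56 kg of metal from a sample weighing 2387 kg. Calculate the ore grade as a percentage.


2.346%

Ore grade = (metal mass / ore mass) * 100
= (56 / 2387) * 100
= 0.02346041056 * 100
= 2.346%


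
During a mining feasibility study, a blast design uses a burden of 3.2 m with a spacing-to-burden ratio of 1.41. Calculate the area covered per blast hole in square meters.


First, find the spacing:
Spacing = burden * ratio = 3.2 * 1.41
= 4.512 m
Then, calculate the area:
Area = burden * spacing = 3.2 * 4.512
= 14.4384 m^2

14.4384 m^2


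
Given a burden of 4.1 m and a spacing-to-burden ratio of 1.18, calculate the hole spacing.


4.838 m

Spacing = burden * ratio
= 4.1 * 1.18
= 4.838 m


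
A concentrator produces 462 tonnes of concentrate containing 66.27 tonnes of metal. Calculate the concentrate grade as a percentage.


Grade = (metal in concentrate / concentrate mass) * 100
= (66.27 / 462) * 100
= 0.1434415584 * 100
= 14.3442%

14.3442%


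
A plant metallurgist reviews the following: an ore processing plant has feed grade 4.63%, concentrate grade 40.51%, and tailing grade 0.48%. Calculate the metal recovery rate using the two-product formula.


Using the two-product formula:
R = 100 * c * (f - t) / (f * (c - t))
Numerator = 100 * 40.51 * (4.63 - 0.48)
= 100 * 40.51 * 4.15
= 16811.65
Denominator = 4.63 * (40.51 - 0.48)
= 4.63 * 40.03
= 185.3389
R = 16811.65 / 185.3389
= 90.7076%

90.7076%


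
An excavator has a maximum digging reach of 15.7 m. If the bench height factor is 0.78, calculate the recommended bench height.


12.246 m

Bench height = reach * factor
= 15.7 * 0.78
= 12.246 m


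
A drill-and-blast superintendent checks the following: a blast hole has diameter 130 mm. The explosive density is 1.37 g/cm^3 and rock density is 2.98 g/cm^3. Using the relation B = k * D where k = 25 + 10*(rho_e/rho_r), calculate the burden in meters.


First, compute k:
rho_e / rho_r = 1.37 / 2.98 = 0.4597315436
k = 25 + 10 * 0.4597315436 = 29.59731544
Then, compute burden:
B = k * D / 1000 = 29.59731544 * 130 / 1000
= 3847.651007 / 1000
= 3.8477 m

3.8477 m


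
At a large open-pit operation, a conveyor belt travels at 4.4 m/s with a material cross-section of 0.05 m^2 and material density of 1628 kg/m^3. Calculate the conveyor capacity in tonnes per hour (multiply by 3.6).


1289.376 t/h

Volumetric flow = speed * area
= 4.4 * 0.05 = 0.22 m^3/s
Mass flow = volumetric * density
= 0.22 * 1628 = 358.16 kg/s
Convert to t/h: multiply by 3.6
Capacity = 358.16 * 3.6
= 1289.376 t/h


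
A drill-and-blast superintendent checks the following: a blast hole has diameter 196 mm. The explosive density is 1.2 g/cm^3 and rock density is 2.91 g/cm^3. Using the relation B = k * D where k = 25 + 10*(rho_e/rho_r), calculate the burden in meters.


First, compute k:
rho_e / rho_r = 1.2 / 2.91 = 0.412371134
k = 25 + 10 * 0.412371134 = 29.12371134
Then, compute burden:
B = k * D / 1000 = 29.12371134 * 196 / 1000
= 5708.247423 / 1000
= 5.7082 m

5.7082 m


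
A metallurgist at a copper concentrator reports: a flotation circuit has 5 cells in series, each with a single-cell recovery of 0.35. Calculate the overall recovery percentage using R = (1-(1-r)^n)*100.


88.3971%

Complement of single-cell recovery:
1 - r = 1 - 0.35 = 0.65
Raise to power n:
(1 - r)^5 = 0.65^5 = 0.1160290625
Overall recovery:
R = (1 - 0.1160290625) * 100
= 88.3971%


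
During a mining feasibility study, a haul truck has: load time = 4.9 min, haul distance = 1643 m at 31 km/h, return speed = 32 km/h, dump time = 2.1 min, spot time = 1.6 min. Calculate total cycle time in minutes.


14.8606 min

Convert haul speed to m/min: 31 * 1000/60 = 516.6666667 m/min
Haul time = 1643 / 516.6666667 = 3.18 min
Convert return speed to m/min: 32 * 1000/60 = 533.3333333 m/min
Return time = 1643 / 533.3333333 = 3.080625 min
Total cycle time:
= 4.9 + 3.18 + 2.1 + 3.080625 + 1.6
= 14.8606 min


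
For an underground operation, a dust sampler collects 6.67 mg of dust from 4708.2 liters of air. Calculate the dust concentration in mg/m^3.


Convert liters to m^3: 1 m^3 = 1000 L
Concentration = mass / volume * 1000
= 6.67 / 4708.2 * 1000
= 0.001416677286 * 1000
= 1.4167 mg/m^3

1.4167 mg/m^3


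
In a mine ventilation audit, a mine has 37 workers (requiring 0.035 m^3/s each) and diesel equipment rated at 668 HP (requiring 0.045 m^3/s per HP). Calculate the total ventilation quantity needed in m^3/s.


Airflow for workers:
Q_people = 37 * 0.035 = 1.295 m^3/s
Airflow for diesel equipment:
Q_diesel = 668 * 0.045 = 30.06 m^3/s
Total ventilation:
Q_total = 1.295 + 30.06
= 31.355 m^3/s

31.355 m^3/s


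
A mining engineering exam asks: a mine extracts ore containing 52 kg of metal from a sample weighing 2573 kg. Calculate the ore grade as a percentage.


Ore grade = (metal mass / ore mass) * 100
= (52 / 2573) * 100
= 0.02020987175 * 100
= 2.021%

2.021%


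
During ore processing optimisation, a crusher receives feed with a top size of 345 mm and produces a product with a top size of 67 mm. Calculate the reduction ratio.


5.1493

Reduction ratio = feed size / product size
= 345 / 67
= 5.1493


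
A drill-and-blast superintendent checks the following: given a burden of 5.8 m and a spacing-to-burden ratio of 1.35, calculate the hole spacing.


7.83 m

Spacing = burden * ratio
= 5.8 * 1.35
= 7.83 m


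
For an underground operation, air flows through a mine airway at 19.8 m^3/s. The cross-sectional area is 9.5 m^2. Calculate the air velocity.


2.0842 m/s

Velocity = flow rate / cross-sectional area
= 19.8 / 9.5
= 2.0842 m/s


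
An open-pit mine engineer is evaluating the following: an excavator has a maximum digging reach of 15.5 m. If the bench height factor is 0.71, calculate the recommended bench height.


Bench height = reach * factor
= 15.5 * 0.71
= 11.005 m

11.005 m


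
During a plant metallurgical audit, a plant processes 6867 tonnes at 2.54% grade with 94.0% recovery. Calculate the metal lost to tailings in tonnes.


Total metal in feed:
= 6867 * 2.54 / 100 = 174.4218 tonnes
Metal recovered:
= 174.4218 * 94.0 / 100 = 163.956492 tonnes
Metal lost to tailings:
= 174.4218 - 163.956492
= 10.4653 tonnes

10.4653 tonnes


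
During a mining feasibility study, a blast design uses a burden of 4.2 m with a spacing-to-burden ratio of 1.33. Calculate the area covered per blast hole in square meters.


First, find the spacing:
Spacing = burden * ratio = 4.2 * 1.33
= 5.586 m
Then, calculate the area:
Area = burden * spacing = 4.2 * 5.586
= 23.4612 m^2

23.4612 m^2


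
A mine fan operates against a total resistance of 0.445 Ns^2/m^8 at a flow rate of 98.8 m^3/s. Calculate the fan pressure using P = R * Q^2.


4343.8408 Pa

Compute Q^2:
Q^2 = 98.8^2 = 9761.44
Compute pressure:
P = R * Q^2 = 0.445 * 9761.44
= 4343.8408 Pa


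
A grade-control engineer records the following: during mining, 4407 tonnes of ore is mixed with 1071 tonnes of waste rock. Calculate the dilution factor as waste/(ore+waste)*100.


Total material = ore + waste
= 4407 + 1071 = 5478 tonnes
Dilution = waste / total * 100
= 1071 / 5478 * 100
= 0.19550931 * 100
= 19.5509%

19.5509%


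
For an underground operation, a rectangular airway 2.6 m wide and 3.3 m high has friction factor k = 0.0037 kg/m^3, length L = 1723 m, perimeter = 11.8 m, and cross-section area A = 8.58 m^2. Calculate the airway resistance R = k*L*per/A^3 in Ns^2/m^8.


Compute the numerator:
k * L * per = 0.0037 * 1723 * 11.8
= 75.22618
Compute the denominator:
A^3 = 8.58^3 = 631.628712
Resistance:
R = 75.22618 / 631.628712
= 0.1191 Ns^2/m^8

0.1191 Ns^2/m^8


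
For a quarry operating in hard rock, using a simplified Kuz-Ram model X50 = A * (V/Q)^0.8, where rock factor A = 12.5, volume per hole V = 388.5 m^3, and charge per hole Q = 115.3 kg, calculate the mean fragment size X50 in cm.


Compute V/Q:
V/Q = 388.5 / 115.3 = 3.369470945
Raise to the power 0.8:
(V/Q)^0.8 = 3.369470945^0.8 = 2.642709176
Multiply by A:
X50 = 12.5 * 2.642709176
= 33.0339 cm

33.0339 cm


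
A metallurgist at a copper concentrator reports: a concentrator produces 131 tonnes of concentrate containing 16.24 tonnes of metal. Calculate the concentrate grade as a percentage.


Grade = (metal in concentrate / concentrate mass) * 100
= (16.24 / 131) * 100
= 0.1239694656 * 100
= 12.3969%

12.3969%


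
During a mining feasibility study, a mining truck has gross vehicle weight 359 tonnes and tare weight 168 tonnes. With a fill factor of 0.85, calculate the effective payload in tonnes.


Maximum payload = gross - tare
= 359 - 168 = 191 tonnes
Effective payload = max payload * fill factor
= 191 * 0.85
= 162.35 tonnes

162.35 tonnes


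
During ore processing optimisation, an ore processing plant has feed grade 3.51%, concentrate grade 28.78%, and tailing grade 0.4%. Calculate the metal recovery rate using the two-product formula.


89.8528%

Using the two-product formula:
R = 100 * c * (f - t) / (f * (c - t))
Numerator = 100 * 28.78 * (3.51 - 0.4)
= 100 * 28.78 * 3.11
= 8950.58
Denominator = 3.51 * (28.78 - 0.4)
= 3.51 * 28.38
= 99.6138
R = 8950.58 / 99.6138
= 89.8528%


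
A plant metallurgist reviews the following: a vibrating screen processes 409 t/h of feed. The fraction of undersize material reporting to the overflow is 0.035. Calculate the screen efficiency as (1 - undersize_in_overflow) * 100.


Screen efficiency = (1 - fraction of undersize in overflow) * 100
= (1 - 0.035) * 100
= 0.965 * 100
= 96.5%

96.5%


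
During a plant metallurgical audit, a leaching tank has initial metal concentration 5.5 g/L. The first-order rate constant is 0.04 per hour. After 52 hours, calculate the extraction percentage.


87.507%

Compute the exponent:
-k * t = -0.04 * 52 = -2.08
Remaining concentration:
C = 5.5 * exp(-2.08)
= 5.5 * 0.1249302122
= 0.6871161671 g/L
Extracted = 5.5 - 0.6871161671 = 4.812883833 g/L
Extraction % = 4.812883833 / 5.5 * 100
= 87.507%


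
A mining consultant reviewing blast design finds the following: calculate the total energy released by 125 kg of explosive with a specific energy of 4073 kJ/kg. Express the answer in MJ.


509.125 MJ

Energy = mass * specific_energy / 1000
= 125 * 4073 / 1000
= 509125 / 1000
= 509.125 MJ


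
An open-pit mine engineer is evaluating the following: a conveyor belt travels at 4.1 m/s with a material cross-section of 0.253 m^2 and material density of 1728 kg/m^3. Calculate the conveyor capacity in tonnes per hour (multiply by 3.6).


Volumetric flow = speed * area
= 4.1 * 0.253 = 1.0373 m^3/s
Mass flow = volumetric * density
= 1.0373 * 1728 = 1792.4544 kg/s
Convert to t/h: multiply by 3.6
Capacity = 1792.4544 * 3.6
= 6452.8358 t/h

6452.8358 t/h


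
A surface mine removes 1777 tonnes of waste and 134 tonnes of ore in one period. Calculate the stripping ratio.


Stripping ratio = waste tonnage / ore tonnage
= 1777 / 134
= 13.2612

13.2612


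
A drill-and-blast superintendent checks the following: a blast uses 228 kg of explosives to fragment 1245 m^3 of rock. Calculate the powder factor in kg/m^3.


Powder factor = explosive mass / rock volume
= 228 / 1245
= 0.1831 kg/m^3

0.1831 kg/m^3


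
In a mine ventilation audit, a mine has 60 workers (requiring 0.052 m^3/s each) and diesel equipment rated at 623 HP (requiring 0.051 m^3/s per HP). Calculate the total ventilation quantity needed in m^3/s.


Airflow for workers:
Q_people = 60 * 0.052 = 3.12 m^3/s
Airflow for diesel equipment:
Q_diesel = 623 * 0.051 = 31.773 m^3/s
Total ventilation:
Q_total = 3.12 + 31.773
= 34.893 m^3/s

34.893 m^3/s


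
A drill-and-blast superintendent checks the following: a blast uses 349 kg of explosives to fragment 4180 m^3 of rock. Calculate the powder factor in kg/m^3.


0.0835 kg/m^3

Powder factor = explosive mass / rock volume
= 349 / 4180
= 0.0835 kg/m^3


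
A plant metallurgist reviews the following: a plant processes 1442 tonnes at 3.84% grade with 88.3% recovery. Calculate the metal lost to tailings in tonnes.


6.4786 tonnes

Total metal in feed:
= 1442 * 3.84 / 100 = 55.3728 tonnes
Metal recovered:
= 55.3728 * 88.3 / 100 = 48.8941824 tonnes
Metal lost to tailings:
= 55.3728 - 48.8941824
= 6.4786 tonnes


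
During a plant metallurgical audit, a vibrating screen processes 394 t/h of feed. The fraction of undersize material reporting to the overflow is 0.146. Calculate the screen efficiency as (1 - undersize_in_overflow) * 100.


85.4%

Screen efficiency = (1 - fraction of undersize in overflow) * 100
= (1 - 0.146) * 100
= 0.854 * 100
= 85.4%


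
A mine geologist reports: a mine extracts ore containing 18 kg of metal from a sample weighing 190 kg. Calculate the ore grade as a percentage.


9.4737%

Ore grade = (metal mass / ore mass) * 100
= (18 / 190) * 100
= 0.09473684211 * 100
= 9.4737%


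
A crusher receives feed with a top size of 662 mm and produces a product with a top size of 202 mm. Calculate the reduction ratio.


3.2772

Reduction ratio = feed size / product size
= 662 / 202
= 3.2772


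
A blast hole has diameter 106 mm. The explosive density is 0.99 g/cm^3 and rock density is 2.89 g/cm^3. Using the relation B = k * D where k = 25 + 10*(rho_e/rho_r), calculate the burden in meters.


First, compute k:
rho_e / rho_r = 0.99 / 2.89 = 0.3425605536
k = 25 + 10 * 0.3425605536 = 28.42560554
Then, compute burden:
B = k * D / 1000 = 28.42560554 * 106 / 1000
= 3013.114187 / 1000
= 3.0131 m

3.0131 m


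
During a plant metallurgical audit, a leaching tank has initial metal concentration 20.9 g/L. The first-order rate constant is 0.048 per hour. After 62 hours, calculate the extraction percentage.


Compute the exponent:
-k * t = -0.048 * 62 = -2.976
Remaining concentration:
C = 20.9 * exp(-2.976)
= 20.9 * 0.05099641209
= 1.065825013 g/L
Extracted = 20.9 - 1.065825013 = 19.83417499 g/L
Extraction % = 19.83417499 / 20.9 * 100
= 94.9004%

94.9004%


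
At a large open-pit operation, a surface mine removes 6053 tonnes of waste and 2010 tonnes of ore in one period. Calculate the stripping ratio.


Stripping ratio = waste tonnage / ore tonnage
= 6053 / 2010
= 3.0114

3.0114


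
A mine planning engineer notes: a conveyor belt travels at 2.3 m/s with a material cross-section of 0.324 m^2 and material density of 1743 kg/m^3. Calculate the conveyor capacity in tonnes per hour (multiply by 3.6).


4675.981 t/h

Volumetric flow = speed * area
= 2.3 * 0.324 = 0.7452 m^3/s
Mass flow = volumetric * density
= 0.7452 * 1743 = 1298.8836 kg/s
Convert to t/h: multiply by 3.6
Capacity = 1298.8836 * 3.6
= 4675.981 t/h


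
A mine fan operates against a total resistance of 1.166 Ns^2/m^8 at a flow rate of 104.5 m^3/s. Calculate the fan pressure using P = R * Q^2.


Compute Q^2:
Q^2 = 104.5^2 = 10920.25
Compute pressure:
P = R * Q^2 = 1.166 * 10920.25
= 12733.0115 Pa

12733.0115 Pa


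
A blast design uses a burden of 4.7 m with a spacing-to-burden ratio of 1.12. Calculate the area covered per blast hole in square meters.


First, find the spacing:
Spacing = burden * ratio = 4.7 * 1.12
= 5.264 m
Then, calculate the area:
Area = burden * spacing = 4.7 * 5.264
= 24.7408 m^2

24.7408 m^2


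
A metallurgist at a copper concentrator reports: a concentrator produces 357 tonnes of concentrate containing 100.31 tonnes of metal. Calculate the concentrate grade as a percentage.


Grade = (metal in concentrate / concentrate mass) * 100
= (100.31 / 357) * 100
= 0.2809803922 * 100
= 28.098%

28.098%


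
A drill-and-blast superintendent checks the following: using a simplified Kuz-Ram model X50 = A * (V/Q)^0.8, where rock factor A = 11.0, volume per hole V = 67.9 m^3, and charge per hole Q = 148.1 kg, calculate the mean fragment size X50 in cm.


5.8945 cm

Compute V/Q:
V/Q = 67.9 / 148.1 = 0.4584740041
Raise to the power 0.8:
(V/Q)^0.8 = 0.4584740041^0.8 = 0.5358605341
Multiply by A:
X50 = 11.0 * 0.5358605341
= 5.8945 cm


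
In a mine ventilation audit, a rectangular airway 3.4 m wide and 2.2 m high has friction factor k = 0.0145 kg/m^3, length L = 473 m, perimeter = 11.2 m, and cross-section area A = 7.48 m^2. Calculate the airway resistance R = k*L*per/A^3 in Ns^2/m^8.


0.1835 Ns^2/m^8

Compute the numerator:
k * L * per = 0.0145 * 473 * 11.2
= 76.8152
Compute the denominator:
A^3 = 7.48^3 = 418.508992
Resistance:
R = 76.8152 / 418.508992
= 0.1835 Ns^2/m^8


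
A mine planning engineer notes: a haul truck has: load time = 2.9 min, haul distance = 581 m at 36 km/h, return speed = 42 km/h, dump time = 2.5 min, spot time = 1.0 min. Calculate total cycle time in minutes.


8.1983 min

Convert haul speed to m/min: 36 * 1000/60 = 600 m/min
Haul time = 581 / 600 = 0.9683333333 min
Convert return speed to m/min: 42 * 1000/60 = 700 m/min
Return time = 581 / 700 = 0.83 min
Total cycle time:
= 2.9 + 0.9683333333 + 2.5 + 0.83 + 1.0
= 8.1983 min


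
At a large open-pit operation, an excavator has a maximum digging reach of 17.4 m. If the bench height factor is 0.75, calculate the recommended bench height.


Bench height = reach * factor
= 17.4 * 0.75
= 13.05 m

13.05 m


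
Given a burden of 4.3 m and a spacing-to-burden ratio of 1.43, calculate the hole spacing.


Spacing = burden * ratio
= 4.3 * 1.43
= 6.149 m

6.149 m


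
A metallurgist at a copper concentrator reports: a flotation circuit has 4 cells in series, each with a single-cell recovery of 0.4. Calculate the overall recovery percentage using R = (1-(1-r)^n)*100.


Complement of single-cell recovery:
1 - r = 1 - 0.4 = 0.6
Raise to power n:
(1 - r)^4 = 0.6^4 = 0.1296
Overall recovery:
R = (1 - 0.1296) * 100
= 87.04%

87.04%


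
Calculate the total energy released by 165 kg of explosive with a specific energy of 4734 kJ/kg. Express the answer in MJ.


Energy = mass * specific_energy / 1000
= 165 * 4734 / 1000
= 781110 / 1000
= 781.11 MJ

781.11 MJ


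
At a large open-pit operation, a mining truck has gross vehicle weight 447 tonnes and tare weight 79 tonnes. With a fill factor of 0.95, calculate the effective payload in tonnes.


349.6 tonnes

Maximum payload = gross - tare
= 447 - 79 = 368 tonnes
Effective payload = max payload * fill factor
= 368 * 0.95
= 349.6 tonnes


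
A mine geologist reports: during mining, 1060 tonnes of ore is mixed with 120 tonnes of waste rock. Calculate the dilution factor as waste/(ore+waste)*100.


10.1695%

Total material = ore + waste
= 1060 + 120 = 1180 tonnes
Dilution = waste / total * 100
= 120 / 1180 * 100
= 0.1016949153 * 100
= 10.1695%


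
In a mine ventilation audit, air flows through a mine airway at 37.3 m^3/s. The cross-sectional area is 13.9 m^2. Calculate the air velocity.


2.6835 m/s

Velocity = flow rate / cross-sectional area
= 37.3 / 13.9
= 2.6835 m/s


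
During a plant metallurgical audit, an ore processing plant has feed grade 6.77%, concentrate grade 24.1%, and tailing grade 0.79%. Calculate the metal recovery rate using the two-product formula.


91.3245%

Using the two-product formula:
R = 100 * c * (f - t) / (f * (c - t))
Numerator = 100 * 24.1 * (6.77 - 0.79)
= 100 * 24.1 * 5.98
= 14411.8
Denominator = 6.77 * (24.1 - 0.79)
= 6.77 * 23.31
= 157.8087
R = 14411.8 / 157.8087
= 91.3245%


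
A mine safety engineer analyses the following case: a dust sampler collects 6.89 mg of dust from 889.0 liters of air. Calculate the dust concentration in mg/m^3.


7.7503 mg/m^3

Convert liters to m^3: 1 m^3 = 1000 L
Concentration = mass / volume * 1000
= 6.89 / 889.0 * 1000
= 0.007750281215 * 1000
= 7.7503 mg/m^3


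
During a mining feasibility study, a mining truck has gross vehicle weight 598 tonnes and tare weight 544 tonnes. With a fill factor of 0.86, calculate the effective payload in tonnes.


Maximum payload = gross - tare
= 598 - 544 = 54 tonnes
Effective payload = max payload * fill factor
= 54 * 0.86
= 46.44 tonnes

46.44 tonnes


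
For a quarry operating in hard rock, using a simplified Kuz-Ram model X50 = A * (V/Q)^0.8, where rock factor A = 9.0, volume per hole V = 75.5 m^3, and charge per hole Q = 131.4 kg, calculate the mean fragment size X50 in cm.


Compute V/Q:
V/Q = 75.5 / 131.4 = 0.5745814307
Raise to the power 0.8:
(V/Q)^0.8 = 0.5745814307^0.8 = 0.6419205352
Multiply by A:
X50 = 9.0 * 0.6419205352
= 5.7773 cm

5.7773 cm


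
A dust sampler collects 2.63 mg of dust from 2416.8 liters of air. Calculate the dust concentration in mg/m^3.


1.0882 mg/m^3

Convert liters to m^3: 1 m^3 = 1000 L
Concentration = mass / volume * 1000
= 2.63 / 2416.8 * 1000
= 0.001088215823 * 1000
= 1.0882 mg/m^3


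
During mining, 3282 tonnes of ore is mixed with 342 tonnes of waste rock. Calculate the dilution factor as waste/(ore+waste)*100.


9.4371%

Total material = ore + waste
= 3282 + 342 = 3624 tonnes
Dilution = waste / total * 100
= 342 / 3624 * 100
= 0.09437086093 * 100
= 9.4371%


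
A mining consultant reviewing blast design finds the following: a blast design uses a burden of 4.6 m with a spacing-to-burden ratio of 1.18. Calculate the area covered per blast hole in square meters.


24.9688 m^2

First, find the spacing:
Spacing = burden * ratio = 4.6 * 1.18
= 5.428 m
Then, calculate the area:
Area = burden * spacing = 4.6 * 5.428
= 24.9688 m^2


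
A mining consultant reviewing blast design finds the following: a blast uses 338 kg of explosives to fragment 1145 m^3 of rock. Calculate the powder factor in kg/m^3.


Powder factor = explosive mass / rock volume
= 338 / 1145
= 0.2952 kg/m^3

0.2952 kg/m^3


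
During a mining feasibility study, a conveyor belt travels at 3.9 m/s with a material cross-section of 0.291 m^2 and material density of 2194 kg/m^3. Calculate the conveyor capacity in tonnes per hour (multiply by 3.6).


Volumetric flow = speed * area
= 3.9 * 0.291 = 1.1349 m^3/s
Mass flow = volumetric * density
= 1.1349 * 2194 = 2489.9706 kg/s
Convert to t/h: multiply by 3.6
Capacity = 2489.9706 * 3.6
= 8963.8942 t/h

8963.8942 t/h


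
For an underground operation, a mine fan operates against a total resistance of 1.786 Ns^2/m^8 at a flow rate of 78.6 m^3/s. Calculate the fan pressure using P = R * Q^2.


Compute Q^2:
Q^2 = 78.6^2 = 6177.96
Compute pressure:
P = R * Q^2 = 1.786 * 6177.96
= 11033.8366 Pa

11033.8366 Pa


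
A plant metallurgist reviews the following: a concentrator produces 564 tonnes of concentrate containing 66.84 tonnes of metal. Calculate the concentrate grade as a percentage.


Grade = (metal in concentrate / concentrate mass) * 100
= (66.84 / 564) * 100
= 0.1185106383 * 100
= 11.8511%

11.8511%


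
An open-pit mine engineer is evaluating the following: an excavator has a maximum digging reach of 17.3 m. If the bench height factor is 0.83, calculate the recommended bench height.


14.359 m

Bench height = reach * factor
= 17.3 * 0.83
= 14.359 m


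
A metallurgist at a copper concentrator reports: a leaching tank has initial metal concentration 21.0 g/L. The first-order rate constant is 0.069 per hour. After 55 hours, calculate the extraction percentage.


Compute the exponent:
-k * t = -0.069 * 55 = -3.795
Remaining concentration:
C = 21.0 * exp(-3.795)
= 21.0 * 0.02248290582
= 0.4721410222 g/L
Extracted = 21.0 - 0.4721410222 = 20.52785898 g/L
Extraction % = 20.52785898 / 21.0 * 100
= 97.7517%

97.7517%
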